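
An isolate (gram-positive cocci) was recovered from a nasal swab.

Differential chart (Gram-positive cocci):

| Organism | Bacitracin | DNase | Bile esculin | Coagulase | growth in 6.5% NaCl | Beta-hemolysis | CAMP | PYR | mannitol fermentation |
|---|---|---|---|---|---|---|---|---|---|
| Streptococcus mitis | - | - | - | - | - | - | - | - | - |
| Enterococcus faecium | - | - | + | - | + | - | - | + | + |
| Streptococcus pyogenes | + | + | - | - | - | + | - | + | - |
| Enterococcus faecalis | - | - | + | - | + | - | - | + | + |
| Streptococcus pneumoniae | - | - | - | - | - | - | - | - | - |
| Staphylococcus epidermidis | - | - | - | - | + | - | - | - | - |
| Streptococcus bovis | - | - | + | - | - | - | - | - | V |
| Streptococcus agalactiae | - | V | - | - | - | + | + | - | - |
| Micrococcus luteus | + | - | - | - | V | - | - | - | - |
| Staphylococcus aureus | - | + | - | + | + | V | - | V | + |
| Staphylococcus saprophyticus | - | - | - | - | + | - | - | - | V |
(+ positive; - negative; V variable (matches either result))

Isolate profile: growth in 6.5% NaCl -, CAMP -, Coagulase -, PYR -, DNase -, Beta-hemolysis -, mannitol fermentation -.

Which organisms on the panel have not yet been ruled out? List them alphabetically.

Micrococcus luteus, Streptococcus bovis, Streptococcus mitis, Streptococcus pneumoniae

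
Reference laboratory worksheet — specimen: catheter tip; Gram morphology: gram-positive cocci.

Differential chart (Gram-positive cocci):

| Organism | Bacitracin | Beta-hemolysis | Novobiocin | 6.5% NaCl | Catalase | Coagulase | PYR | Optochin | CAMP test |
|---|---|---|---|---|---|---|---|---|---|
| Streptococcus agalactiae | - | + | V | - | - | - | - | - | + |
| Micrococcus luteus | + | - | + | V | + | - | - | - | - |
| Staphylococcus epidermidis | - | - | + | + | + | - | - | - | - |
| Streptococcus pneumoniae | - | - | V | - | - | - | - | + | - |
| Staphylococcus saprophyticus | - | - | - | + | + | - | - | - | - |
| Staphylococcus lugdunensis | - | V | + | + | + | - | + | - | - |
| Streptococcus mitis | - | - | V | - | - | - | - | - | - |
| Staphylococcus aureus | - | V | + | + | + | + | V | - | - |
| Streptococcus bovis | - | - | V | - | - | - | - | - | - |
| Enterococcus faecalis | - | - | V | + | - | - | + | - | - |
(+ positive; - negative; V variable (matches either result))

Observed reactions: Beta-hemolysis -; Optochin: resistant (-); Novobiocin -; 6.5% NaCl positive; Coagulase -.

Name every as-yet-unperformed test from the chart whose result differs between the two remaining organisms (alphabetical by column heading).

Catalase, PYR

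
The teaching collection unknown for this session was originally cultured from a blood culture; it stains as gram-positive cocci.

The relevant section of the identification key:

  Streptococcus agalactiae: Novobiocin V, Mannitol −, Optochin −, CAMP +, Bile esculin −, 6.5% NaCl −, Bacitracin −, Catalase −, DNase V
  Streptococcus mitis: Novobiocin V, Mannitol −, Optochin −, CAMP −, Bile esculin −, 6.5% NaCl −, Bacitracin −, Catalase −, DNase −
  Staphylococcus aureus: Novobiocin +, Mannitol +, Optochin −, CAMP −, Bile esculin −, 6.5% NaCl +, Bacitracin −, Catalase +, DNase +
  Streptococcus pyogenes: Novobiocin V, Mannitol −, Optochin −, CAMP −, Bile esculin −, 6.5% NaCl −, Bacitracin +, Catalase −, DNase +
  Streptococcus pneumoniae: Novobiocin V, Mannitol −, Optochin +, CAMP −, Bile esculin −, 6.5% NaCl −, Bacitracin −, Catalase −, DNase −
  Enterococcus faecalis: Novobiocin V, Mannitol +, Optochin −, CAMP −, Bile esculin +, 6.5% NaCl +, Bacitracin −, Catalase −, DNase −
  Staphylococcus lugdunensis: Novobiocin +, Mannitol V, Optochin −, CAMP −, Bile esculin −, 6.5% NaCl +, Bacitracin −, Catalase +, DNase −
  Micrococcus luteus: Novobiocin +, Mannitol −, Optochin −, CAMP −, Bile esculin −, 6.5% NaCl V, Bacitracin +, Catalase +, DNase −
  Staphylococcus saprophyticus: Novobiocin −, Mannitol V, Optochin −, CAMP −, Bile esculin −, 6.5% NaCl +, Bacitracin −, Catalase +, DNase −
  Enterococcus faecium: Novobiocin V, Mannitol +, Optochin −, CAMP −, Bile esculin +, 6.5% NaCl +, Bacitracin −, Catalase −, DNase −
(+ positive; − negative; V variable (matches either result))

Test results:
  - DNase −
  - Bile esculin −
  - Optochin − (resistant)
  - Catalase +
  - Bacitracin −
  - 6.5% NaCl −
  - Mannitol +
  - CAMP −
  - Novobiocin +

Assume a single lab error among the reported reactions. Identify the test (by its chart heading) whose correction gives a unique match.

6.5% NaCl

As reported, no row in the chart matches all 9 reactions.
Reversing Novobiocin → still no organism matches.
Reversing Bile esculin → still no organism matches.
Reversing Catalase → still no organism matches.
Reversing Bacitracin → still no organism matches.
Reversing 6.5% NaCl (to +) → unique match: Staphylococcus lugdunensis.
Reversing DNase → still no organism matches.
Reversing CAMP → still no organism matches.
Reversing Mannitol → still no organism matches.
Reversing Optochin → still no organism matches.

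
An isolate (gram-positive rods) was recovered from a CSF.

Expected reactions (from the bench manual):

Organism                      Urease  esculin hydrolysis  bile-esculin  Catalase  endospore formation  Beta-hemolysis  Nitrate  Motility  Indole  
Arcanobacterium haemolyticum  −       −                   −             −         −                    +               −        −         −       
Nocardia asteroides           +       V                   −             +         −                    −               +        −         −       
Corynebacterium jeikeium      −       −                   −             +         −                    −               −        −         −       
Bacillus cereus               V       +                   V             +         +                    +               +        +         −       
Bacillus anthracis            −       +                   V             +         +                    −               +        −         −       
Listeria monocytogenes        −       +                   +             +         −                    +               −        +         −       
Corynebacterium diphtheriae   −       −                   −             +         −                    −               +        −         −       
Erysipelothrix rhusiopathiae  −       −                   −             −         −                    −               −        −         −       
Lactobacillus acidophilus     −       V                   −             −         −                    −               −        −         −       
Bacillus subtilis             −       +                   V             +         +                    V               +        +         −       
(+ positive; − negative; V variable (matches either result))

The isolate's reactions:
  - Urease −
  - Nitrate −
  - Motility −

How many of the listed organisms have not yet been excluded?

Nitrate −: excludes 5 organisms — 5 left.
Urease −: all 5 remaining candidates are consistent.
Motility −: excludes Listeria monocytogenes — 4 left.
Still consistent: Arcanobacterium haemolyticum, Corynebacterium jeikeium, Erysipelothrix rhusiopathiae, Lactobacillus acidophilus.

4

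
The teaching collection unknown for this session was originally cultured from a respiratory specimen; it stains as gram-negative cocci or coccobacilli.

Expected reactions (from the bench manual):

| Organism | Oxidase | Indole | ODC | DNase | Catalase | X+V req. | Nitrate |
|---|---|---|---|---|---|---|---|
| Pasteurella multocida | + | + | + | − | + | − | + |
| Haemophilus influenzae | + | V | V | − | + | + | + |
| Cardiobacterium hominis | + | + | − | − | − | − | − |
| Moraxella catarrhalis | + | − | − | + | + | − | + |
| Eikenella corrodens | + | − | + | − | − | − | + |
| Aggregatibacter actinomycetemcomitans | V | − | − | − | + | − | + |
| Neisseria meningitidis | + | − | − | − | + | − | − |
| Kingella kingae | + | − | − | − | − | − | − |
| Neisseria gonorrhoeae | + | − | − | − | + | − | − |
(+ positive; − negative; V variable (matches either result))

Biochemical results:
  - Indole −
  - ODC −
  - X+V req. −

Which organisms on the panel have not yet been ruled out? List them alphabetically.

ODC −: excludes Pasteurella multocida, Eikenella corrodens — 7 left.
X+V req. −: excludes Haemophilus influenzae — 6 left.
Indole −: excludes Cardiobacterium hominis — 5 left.

Aggregatibacter actinomycetemcomitans, Kingella kingae, Moraxella catarrhalis, Neisseria gonorrhoeae, Neisseria meningitidis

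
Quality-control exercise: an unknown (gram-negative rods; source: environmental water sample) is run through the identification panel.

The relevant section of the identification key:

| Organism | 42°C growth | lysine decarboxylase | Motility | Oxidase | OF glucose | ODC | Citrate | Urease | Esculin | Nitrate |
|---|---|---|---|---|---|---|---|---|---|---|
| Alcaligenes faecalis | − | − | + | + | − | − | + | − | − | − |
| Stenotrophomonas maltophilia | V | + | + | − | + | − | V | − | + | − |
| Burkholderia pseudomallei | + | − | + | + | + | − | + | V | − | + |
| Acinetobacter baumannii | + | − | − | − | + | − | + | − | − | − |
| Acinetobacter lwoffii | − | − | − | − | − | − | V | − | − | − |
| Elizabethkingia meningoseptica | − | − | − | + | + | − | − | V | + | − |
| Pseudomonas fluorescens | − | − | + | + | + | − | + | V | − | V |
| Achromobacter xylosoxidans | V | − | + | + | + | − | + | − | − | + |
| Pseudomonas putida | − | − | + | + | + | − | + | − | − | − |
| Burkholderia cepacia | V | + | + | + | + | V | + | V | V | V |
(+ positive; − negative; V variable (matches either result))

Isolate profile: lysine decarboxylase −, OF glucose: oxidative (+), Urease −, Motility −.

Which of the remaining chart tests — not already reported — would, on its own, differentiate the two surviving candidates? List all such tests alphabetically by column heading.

42°C growth, Citrate, Esculin, Oxidase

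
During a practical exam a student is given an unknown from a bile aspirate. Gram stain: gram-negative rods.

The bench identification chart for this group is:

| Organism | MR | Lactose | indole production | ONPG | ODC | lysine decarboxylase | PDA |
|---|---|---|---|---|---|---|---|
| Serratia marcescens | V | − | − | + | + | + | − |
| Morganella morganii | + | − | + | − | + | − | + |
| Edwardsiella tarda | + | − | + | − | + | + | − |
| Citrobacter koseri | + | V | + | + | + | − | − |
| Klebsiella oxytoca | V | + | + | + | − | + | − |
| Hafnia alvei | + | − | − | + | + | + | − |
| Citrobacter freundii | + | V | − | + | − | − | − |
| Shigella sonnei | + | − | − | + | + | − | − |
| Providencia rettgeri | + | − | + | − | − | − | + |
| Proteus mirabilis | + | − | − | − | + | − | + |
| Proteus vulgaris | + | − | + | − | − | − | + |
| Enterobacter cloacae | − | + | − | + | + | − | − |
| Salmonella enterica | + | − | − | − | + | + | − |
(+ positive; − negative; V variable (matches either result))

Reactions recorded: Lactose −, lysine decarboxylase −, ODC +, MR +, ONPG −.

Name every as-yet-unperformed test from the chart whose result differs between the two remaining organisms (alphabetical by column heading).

indole production

MR +: excludes Enterobacter cloacae — 12 left.
lysine decarboxylase −: excludes 5 organisms — 7 left.
Lactose −: all 7 remaining candidates are consistent.
ONPG −: excludes Citrobacter koseri, Citrobacter freundii, Shigella sonnei — 4 left.
ODC +: excludes Providencia rettgeri, Proteus vulgaris — 2 left.
Two candidates remain: Morganella morganii and Proteus mirabilis.
  indole production: Morganella morganii +, Proteus mirabilis − — discriminates.
  PDA: + vs + — same for both, does not separate.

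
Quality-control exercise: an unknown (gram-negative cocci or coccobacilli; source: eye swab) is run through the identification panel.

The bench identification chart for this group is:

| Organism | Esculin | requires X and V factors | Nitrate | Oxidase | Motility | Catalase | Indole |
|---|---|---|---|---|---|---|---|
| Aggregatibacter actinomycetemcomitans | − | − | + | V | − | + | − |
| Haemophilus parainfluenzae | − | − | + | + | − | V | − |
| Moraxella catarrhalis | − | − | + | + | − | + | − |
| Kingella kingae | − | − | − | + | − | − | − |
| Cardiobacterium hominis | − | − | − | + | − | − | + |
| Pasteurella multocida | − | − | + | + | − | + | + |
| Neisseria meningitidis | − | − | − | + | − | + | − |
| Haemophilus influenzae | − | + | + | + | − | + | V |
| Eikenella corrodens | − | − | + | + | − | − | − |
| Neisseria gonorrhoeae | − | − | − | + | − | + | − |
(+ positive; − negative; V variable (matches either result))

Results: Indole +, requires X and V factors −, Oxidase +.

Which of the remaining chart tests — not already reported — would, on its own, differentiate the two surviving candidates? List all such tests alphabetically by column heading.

Oxidase +: all 10 remaining candidates are consistent.
Indole +: excludes 7 organisms — 3 left.
requires X and V factors −: excludes Haemophilus influenzae — 2 left.
Two candidates remain: Cardiobacterium hominis and Pasteurella multocida.
  Esculin: − vs − — same for both, does not separate.
  Nitrate: Cardiobacterium hominis −, Pasteurella multocida + — discriminates.
  Motility: − vs − — same for both, does not separate.
  Catalase: Cardiobacterium hominis −, Pasteurella multocida + — discriminates.

Catalase, Nitrate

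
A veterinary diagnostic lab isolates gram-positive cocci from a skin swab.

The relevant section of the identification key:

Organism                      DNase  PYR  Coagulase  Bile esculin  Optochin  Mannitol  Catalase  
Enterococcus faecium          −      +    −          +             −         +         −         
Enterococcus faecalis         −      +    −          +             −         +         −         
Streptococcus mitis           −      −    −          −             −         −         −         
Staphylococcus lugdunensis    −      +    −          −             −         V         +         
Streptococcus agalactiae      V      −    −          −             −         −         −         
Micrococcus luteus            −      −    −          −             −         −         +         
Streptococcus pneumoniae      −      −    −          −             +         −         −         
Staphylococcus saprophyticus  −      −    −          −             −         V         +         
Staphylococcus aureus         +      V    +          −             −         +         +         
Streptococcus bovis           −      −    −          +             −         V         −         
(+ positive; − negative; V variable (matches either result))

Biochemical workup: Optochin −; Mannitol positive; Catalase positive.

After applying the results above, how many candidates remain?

Mannitol +: excludes Streptococcus mitis, Streptococcus agalactiae, Micrococcus luteus, Streptococcus pneumoniae — 6 left.
Optochin −: all 6 remaining candidates are consistent.
Catalase +: excludes Enterococcus faecium, Enterococcus faecalis, Streptococcus bovis — 3 left.
Still consistent: Staphylococcus aureus, Staphylococcus lugdunensis, Staphylococcus saprophyticus.

3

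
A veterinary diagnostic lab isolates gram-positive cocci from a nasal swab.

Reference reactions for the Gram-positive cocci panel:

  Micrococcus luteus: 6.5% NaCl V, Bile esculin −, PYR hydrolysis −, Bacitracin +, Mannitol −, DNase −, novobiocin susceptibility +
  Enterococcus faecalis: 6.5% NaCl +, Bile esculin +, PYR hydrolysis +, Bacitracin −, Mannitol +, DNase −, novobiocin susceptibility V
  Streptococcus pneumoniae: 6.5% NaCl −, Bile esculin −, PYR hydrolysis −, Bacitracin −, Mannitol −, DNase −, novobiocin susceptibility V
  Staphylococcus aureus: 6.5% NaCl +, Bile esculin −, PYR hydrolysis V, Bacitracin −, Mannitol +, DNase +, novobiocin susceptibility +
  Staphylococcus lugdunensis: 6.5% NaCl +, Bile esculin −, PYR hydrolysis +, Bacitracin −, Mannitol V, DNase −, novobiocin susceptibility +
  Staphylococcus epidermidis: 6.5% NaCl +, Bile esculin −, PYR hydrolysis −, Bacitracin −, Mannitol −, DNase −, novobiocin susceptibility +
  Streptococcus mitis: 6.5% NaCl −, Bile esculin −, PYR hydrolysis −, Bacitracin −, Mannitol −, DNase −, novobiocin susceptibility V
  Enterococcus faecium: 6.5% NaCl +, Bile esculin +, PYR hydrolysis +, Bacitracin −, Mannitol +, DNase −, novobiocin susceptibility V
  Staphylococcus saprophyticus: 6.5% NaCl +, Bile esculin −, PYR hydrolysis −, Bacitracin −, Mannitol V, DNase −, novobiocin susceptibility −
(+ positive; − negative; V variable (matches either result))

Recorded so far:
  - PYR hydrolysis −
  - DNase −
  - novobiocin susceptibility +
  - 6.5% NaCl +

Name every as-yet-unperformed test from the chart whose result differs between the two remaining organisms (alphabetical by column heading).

Bacitracin

6.5% NaCl +: excludes Streptococcus pneumoniae, Streptococcus mitis — 7 left.
novobiocin susceptibility +: excludes Staphylococcus saprophyticus — 6 left.
PYR hydrolysis −: excludes Enterococcus faecalis, Staphylococcus lugdunensis, Enterococcus faecium — 3 left.
DNase −: excludes Staphylococcus aureus — 2 left.
Two candidates remain: Micrococcus luteus and Staphylococcus epidermidis.
  Bile esculin: − vs − — same for both, does not separate.
  Bacitracin: Micrococcus luteus +, Staphylococcus epidermidis − — discriminates.
  Mannitol: − vs − — same for both, does not separate.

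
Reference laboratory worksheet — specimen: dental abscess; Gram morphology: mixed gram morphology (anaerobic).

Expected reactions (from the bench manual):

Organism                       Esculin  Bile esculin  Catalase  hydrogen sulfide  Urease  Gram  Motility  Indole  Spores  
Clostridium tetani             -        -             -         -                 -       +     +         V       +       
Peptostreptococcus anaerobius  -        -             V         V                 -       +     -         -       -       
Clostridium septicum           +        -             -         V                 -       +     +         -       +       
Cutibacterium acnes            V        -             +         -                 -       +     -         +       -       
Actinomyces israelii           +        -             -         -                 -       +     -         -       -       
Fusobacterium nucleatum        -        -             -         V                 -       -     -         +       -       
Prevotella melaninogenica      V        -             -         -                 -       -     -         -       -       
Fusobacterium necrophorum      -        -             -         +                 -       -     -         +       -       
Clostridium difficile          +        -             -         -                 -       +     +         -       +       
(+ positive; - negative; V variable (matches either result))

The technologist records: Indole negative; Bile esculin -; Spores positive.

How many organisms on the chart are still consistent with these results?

3

Spores +: excludes 6 organisms — 3 left.
Indole -: all 3 remaining candidates are consistent.
Bile esculin -: all 3 remaining candidates are consistent.
Still consistent: Clostridium difficile, Clostridium septicum, Clostridium tetani.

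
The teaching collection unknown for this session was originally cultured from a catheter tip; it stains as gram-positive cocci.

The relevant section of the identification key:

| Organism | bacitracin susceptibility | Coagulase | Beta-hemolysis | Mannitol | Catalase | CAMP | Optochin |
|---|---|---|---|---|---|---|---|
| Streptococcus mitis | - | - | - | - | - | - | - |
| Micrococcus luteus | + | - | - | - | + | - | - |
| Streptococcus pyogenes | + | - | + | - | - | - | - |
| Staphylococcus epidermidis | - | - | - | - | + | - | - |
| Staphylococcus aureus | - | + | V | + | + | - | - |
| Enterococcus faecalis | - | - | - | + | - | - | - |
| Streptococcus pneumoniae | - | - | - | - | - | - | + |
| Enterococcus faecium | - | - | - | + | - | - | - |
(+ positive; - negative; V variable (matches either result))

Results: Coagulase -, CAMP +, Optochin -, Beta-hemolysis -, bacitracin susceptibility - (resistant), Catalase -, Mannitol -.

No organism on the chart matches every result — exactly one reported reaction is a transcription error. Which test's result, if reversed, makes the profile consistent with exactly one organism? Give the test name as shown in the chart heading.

CAMP

As reported, no row in the chart matches all 7 reactions.
Reversing CAMP (to -) → unique match: Streptococcus mitis.
Reversing Catalase → still no organism matches.
Reversing Optochin → still no organism matches.
Reversing Coagulase → still no organism matches.
Reversing Mannitol → still no organism matches.
Reversing bacitracin susceptibility → still no organism matches.
Reversing Beta-hemolysis → still no organism matches.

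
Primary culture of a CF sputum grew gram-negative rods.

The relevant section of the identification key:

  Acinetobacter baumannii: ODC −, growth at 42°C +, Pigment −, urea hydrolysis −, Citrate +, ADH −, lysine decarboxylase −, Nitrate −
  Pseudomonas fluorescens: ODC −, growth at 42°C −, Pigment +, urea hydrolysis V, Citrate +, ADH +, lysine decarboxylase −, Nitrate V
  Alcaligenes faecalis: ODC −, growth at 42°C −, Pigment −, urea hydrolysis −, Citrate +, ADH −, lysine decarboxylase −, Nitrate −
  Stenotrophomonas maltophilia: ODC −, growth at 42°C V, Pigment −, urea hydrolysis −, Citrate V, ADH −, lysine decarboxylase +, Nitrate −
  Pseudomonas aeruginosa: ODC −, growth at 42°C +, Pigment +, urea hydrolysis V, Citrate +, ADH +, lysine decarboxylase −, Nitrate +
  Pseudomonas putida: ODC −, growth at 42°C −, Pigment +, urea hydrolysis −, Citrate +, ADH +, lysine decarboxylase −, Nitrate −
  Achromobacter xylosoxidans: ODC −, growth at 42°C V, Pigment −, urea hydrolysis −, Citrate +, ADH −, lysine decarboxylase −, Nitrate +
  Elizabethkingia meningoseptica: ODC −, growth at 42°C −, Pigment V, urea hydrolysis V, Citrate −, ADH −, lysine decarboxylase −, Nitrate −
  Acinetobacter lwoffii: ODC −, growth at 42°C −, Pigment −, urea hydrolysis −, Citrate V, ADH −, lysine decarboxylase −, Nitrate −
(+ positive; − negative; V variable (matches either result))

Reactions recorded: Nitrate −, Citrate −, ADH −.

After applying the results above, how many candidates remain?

ADH −: excludes Pseudomonas fluorescens, Pseudomonas aeruginosa, Pseudomonas putida — 6 left.
Nitrate −: excludes Achromobacter xylosoxidans — 5 left.
Citrate −: excludes Acinetobacter baumannii, Alcaligenes faecalis — 3 left.
Still consistent: Acinetobacter lwoffii, Elizabethkingia meningoseptica, Stenotrophomonas maltophilia.

3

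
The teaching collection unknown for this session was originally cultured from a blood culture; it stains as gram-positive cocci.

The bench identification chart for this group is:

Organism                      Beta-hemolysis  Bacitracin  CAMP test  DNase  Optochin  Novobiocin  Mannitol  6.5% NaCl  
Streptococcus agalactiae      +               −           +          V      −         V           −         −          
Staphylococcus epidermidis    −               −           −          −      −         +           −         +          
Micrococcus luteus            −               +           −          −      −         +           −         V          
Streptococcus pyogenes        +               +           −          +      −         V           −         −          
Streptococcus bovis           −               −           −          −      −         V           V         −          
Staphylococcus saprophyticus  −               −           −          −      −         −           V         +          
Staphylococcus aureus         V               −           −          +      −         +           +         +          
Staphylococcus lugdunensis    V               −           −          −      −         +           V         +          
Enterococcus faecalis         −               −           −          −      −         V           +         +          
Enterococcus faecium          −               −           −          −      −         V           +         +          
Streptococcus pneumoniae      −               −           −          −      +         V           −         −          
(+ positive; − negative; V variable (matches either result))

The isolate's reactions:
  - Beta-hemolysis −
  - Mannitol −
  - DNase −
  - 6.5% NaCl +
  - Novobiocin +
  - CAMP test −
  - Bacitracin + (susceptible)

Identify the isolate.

Novobiocin +: excludes Staphylococcus saprophyticus — 10 left.
CAMP test −: excludes Streptococcus agalactiae — 9 left.
DNase −: excludes Streptococcus pyogenes, Staphylococcus aureus — 7 left.
Mannitol −: excludes Enterococcus faecalis, Enterococcus faecium — 5 left.
Bacitracin +: excludes Staphylococcus epidermidis, Streptococcus bovis, Staphylococcus lugdunensis, Streptococcus pneumoniae — 1 left.
6.5% NaCl +: the one remaining candidate is consistent.
Beta-hemolysis −: the one remaining candidate is consistent.

Micrococcus luteus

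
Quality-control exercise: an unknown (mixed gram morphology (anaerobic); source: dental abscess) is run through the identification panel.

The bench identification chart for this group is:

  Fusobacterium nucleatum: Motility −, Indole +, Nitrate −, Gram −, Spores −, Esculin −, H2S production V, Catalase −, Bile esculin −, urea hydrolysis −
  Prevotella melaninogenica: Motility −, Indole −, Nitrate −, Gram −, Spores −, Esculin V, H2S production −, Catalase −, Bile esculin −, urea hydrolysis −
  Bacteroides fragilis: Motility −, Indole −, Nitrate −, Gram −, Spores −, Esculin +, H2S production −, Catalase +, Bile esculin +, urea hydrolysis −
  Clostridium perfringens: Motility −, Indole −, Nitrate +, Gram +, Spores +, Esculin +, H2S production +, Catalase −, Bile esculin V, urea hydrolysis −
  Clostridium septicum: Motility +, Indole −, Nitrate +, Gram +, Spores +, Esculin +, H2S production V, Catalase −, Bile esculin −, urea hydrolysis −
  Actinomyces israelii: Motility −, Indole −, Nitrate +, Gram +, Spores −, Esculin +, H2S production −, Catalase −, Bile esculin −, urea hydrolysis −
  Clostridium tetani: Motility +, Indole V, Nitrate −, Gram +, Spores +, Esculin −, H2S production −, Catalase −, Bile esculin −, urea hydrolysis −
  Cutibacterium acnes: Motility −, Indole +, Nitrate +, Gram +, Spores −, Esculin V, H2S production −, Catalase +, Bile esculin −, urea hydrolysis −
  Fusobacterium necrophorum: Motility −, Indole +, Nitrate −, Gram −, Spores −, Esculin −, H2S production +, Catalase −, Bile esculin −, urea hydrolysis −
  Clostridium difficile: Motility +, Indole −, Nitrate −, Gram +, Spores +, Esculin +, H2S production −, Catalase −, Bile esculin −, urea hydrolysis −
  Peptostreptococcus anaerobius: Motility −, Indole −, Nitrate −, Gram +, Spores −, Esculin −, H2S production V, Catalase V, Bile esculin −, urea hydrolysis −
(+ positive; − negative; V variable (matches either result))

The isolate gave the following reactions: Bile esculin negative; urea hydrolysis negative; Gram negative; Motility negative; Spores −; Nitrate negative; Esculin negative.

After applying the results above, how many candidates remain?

Nitrate −: excludes Clostridium perfringens, Clostridium septicum, Actinomyces israelii, Cutibacterium acnes — 7 left.
urea hydrolysis −: all 7 remaining candidates are consistent.
Bile esculin −: excludes Bacteroides fragilis — 6 left.
Motility −: excludes Clostridium tetani, Clostridium difficile — 4 left.
Esculin −: all 4 remaining candidates are consistent.
Spores −: all 4 remaining candidates are consistent.
Gram −: excludes Peptostreptococcus anaerobius — 3 left.
Still consistent: Fusobacterium necrophorum, Fusobacterium nucleatum, Prevotella melaninogenica.

3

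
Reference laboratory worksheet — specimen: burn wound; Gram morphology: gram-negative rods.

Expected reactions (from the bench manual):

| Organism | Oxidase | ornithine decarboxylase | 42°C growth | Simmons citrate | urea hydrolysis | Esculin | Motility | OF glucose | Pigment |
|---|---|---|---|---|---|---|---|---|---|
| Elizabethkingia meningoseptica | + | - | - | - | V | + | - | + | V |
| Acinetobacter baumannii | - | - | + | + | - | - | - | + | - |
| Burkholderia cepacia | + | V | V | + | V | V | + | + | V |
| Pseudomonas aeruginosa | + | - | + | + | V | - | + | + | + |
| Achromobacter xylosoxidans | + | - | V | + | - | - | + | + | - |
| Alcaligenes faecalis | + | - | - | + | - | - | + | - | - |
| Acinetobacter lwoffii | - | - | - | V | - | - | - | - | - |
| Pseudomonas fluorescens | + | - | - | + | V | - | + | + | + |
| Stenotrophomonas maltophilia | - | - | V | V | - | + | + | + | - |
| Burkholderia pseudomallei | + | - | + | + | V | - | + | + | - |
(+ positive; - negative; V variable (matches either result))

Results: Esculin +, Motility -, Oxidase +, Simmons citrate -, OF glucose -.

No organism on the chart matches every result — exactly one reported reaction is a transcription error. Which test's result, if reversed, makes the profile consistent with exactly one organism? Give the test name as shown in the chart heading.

OF glucose

As reported, no row in the chart matches all 5 reactions.
Reversing Esculin → still no organism matches.
Reversing Simmons citrate → still no organism matches.
Reversing Motility → still no organism matches.
Reversing OF glucose (to +) → unique match: Elizabethkingia meningoseptica.
Reversing Oxidase → still no organism matches.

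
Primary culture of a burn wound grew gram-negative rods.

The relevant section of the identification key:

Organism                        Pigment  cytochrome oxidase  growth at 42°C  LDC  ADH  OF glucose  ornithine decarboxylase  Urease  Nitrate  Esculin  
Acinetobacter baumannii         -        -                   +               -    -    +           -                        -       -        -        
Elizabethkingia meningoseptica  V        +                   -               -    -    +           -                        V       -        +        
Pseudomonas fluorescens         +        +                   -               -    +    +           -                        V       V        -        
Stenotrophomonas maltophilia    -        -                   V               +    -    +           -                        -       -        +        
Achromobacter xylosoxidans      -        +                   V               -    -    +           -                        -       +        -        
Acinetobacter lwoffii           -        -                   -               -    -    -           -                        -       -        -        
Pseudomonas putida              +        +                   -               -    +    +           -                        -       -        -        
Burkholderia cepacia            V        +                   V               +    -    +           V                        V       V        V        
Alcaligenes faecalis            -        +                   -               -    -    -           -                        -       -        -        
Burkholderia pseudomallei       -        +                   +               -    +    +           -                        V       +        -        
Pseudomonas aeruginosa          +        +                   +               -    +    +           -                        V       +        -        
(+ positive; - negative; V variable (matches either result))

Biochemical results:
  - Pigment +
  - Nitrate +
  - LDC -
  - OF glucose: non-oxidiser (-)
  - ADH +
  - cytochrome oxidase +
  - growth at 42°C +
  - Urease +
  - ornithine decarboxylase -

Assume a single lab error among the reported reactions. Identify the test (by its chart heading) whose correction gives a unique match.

As reported, no row in the chart matches all 9 reactions.
Reversing LDC → still no organism matches.
Reversing Pigment → still no organism matches.
Reversing growth at 42°C → still no organism matches.
Reversing Nitrate → still no organism matches.
Reversing cytochrome oxidase → still no organism matches.
Reversing ornithine decarboxylase → still no organism matches.
Reversing ADH → still no organism matches.
Reversing OF glucose (to +) → unique match: Pseudomonas aeruginosa.
Reversing Urease → still no organism matches.

OF glucose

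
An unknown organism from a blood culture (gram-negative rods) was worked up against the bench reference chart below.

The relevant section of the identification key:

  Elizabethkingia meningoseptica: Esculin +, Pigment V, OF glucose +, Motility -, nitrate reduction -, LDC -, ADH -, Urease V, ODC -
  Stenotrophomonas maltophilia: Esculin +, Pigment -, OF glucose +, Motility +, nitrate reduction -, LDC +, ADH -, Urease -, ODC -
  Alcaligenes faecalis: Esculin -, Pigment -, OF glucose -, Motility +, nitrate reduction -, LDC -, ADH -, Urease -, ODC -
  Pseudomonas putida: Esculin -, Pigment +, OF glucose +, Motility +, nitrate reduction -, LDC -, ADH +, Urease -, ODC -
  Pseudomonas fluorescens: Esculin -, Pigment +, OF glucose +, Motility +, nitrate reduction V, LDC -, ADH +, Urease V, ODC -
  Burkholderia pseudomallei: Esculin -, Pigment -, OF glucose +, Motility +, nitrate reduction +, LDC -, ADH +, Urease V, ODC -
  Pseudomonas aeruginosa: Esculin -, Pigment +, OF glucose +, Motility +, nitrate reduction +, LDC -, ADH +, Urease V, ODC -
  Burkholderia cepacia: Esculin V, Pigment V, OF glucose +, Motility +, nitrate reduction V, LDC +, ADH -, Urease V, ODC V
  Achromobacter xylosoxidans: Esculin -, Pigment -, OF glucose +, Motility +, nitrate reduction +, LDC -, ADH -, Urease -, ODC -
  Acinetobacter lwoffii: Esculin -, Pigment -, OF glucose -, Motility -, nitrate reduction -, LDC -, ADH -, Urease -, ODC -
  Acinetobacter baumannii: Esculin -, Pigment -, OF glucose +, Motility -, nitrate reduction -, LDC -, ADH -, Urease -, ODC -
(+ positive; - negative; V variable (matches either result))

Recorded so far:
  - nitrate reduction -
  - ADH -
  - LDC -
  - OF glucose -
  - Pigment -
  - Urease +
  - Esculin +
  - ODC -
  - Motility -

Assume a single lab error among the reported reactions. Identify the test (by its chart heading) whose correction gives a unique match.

As reported, no row in the chart matches all 9 reactions.
Reversing OF glucose (to +) → unique match: Elizabethkingia meningoseptica.
Reversing Motility → still no organism matches.
Reversing ADH → still no organism matches.
Reversing Pigment → still no organism matches.
Reversing ODC → still no organism matches.
Reversing Esculin → still no organism matches.
Reversing Urease → still no organism matches.
Reversing nitrate reduction → still no organism matches.
Reversing LDC → still no organism matches.

OF glucose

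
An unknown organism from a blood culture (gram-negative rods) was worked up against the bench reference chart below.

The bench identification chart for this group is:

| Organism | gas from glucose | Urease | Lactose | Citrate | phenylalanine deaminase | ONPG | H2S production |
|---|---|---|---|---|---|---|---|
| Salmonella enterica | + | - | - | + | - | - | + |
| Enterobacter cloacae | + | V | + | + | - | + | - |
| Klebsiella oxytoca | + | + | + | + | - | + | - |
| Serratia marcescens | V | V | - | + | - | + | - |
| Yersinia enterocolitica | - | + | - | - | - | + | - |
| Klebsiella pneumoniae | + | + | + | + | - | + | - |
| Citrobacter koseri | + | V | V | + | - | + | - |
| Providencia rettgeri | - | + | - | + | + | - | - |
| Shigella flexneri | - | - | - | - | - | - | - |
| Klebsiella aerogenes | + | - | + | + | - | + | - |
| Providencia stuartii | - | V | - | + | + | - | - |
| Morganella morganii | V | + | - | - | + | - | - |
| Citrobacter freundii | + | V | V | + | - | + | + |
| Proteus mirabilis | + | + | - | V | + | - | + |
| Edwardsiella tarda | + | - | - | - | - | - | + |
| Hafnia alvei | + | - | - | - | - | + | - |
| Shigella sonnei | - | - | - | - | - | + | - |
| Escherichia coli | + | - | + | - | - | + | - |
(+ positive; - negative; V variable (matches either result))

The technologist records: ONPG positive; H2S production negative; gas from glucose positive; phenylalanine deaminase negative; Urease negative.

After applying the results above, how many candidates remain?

6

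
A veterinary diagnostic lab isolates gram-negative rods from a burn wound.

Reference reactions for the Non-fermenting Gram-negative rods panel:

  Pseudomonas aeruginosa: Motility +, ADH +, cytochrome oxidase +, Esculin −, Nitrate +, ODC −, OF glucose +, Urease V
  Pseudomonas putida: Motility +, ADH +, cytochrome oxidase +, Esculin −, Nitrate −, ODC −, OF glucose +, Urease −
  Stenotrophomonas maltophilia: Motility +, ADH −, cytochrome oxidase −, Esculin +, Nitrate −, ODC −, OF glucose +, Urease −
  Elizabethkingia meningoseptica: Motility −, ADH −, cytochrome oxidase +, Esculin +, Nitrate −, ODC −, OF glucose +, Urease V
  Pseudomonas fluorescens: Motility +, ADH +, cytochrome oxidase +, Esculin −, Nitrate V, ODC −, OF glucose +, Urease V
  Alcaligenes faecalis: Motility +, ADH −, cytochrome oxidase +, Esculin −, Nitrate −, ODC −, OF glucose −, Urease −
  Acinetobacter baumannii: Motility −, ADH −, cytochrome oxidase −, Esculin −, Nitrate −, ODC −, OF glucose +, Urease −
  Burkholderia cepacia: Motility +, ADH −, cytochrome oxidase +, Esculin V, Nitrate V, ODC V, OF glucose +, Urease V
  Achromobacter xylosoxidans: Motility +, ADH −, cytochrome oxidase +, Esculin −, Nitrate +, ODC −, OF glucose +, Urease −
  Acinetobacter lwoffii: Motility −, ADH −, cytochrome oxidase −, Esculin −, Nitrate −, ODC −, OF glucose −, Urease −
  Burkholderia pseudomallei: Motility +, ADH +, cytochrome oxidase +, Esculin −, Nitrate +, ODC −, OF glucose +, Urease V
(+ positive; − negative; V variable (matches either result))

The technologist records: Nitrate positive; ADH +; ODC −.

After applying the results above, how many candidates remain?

3

ADH +: excludes 7 organisms — 4 left.
ODC −: all 4 remaining candidates are consistent.
Nitrate +: excludes Pseudomonas putida — 3 left.
Still consistent: Burkholderia pseudomallei, Pseudomonas aeruginosa, Pseudomonas fluorescens.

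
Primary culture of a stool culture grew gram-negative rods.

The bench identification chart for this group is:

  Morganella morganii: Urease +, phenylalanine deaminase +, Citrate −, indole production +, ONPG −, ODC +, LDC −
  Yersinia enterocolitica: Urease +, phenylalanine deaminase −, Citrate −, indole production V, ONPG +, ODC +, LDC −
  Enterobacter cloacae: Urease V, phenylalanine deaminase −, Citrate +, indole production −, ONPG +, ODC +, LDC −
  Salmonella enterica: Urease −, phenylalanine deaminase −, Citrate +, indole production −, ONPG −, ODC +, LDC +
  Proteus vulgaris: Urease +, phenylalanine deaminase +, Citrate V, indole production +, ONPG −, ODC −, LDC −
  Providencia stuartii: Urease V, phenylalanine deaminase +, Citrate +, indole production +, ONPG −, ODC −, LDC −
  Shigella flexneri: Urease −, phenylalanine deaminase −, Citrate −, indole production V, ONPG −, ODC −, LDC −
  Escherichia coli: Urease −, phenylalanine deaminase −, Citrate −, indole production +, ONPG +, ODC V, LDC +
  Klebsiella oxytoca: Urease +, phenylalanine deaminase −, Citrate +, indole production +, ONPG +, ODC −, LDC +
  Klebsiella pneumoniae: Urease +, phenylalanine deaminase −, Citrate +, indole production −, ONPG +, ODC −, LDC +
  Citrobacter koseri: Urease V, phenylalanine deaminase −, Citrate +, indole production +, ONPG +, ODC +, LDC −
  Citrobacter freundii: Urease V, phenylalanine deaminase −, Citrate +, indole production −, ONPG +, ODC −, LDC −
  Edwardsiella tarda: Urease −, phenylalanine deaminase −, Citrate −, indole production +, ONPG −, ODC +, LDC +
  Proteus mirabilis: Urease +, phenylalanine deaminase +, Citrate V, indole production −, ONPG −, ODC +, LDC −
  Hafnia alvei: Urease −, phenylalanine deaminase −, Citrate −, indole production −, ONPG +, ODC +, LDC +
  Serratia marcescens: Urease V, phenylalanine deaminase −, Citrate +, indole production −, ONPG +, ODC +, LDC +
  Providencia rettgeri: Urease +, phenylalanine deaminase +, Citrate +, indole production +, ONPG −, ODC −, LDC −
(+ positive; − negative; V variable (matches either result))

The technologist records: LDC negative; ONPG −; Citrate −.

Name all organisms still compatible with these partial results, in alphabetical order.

Morganella morganii, Proteus mirabilis, Proteus vulgaris, Shigella flexneri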